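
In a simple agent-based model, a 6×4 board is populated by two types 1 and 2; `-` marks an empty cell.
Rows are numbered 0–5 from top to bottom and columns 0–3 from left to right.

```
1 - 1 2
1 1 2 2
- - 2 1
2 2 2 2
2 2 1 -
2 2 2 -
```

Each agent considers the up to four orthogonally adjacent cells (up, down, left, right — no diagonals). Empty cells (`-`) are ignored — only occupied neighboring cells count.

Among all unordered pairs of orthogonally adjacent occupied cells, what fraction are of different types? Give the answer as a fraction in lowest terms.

Scan each occupied cell's neighbors to the right and below so each pair is counted once.
Row 0: 1(0,0)–1(1,0)= 1(0,2)–2(0,3)≠ 1(0,2)–2(1,2)≠ 2(0,3)–2(1,3)=  → 2/4 unlike.
Row 1: 1(1,0)–1(1,1)= 1(1,1)–2(1,2)≠ 2(1,2)–2(1,3)= 2(1,2)–2(2,2)= 2(1,3)–1(2,3)≠  → 2/5 unlike.
Row 2: 2(2,2)–1(2,3)≠ 2(2,2)–2(3,2)= 1(2,3)–2(3,3)≠  → 2/3 unlike.
Row 3: 2(3,0)–2(3,1)= 2(3,0)–2(4,0)= 2(3,1)–2(3,2)= 2(3,1)–2(4,1)= 2(3,2)–2(3,3)= 2(3,2)–1(4,2)≠  → 1/6 unlike.
Row 4: 2(4,0)–2(4,1)= 2(4,0)–2(5,0)= 2(4,1)–1(4,2)≠ 2(4,1)–2(5,1)= 1(4,2)–2(5,2)≠  → 2/5 unlike.
Row 5: 2(5,0)–2(5,1)= 2(5,1)–2(5,2)=  → 0/2 unlike.
Total adjacent occupied pairs: 25; unlike-type pairs: 9.
9/25 is already in lowest terms.

9/25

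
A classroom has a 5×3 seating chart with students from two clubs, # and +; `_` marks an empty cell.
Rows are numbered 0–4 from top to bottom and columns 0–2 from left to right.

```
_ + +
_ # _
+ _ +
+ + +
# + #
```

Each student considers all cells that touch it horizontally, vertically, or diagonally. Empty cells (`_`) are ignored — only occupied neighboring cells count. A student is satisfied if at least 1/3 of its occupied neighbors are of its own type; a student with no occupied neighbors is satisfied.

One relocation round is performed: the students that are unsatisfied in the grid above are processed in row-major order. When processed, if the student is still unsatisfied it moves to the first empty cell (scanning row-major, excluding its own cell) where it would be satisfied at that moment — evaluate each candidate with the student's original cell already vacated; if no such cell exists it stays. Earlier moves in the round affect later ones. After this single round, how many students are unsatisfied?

Initially unsatisfied (in order): (1,1), (4,0), (4,2).
  (1,1): no empty cell satisfies it; stays.
  (4,0) → (0,0).
  (4,2) → (1,0).
Resulting grid:
# + +
# # _
+ _ +
+ + +
_ + _
Unsatisfied now: (0,1).

1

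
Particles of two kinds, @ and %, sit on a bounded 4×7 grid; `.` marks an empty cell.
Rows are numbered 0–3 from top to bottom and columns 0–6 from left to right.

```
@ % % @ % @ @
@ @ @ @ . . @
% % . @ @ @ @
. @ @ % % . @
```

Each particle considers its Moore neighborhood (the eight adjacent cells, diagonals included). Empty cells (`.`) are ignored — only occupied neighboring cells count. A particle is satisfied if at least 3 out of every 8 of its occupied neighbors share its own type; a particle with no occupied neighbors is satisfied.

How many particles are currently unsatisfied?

8

(0,0)@ 2/3 ✓
(0,1)% 1/5 ✗
(0,2)% 1/5 ✗
(0,3)@ 2/4 ✓
(0,4)% 0/3 ✗
(0,5)@ 2/3 ✓
(0,6)@ 2/2 ✓
(1,0)@ 2/5 ✓
(1,1)@ 3/7 ✓
(1,2)@ 4/7 ✓
(1,3)@ 4/6 ✓
(1,6)@ 4/4 ✓
(2,0)% 1/4 ✗
(2,1)% 1/6 ✗
(2,3)@ 4/6 ✓
(2,4)@ 3/5 ✓
(2,5)@ 4/5 ✓
(2,6)@ 3/3 ✓
(3,1)@ 1/3 ✗
(3,2)@ 2/4 ✓
(3,3)% 1/4 ✗
(3,4)% 1/4 ✗
(3,6)@ 2/2 ✓
Unsatisfied: (0,1), (0,2), (0,4), (2,0), (2,1), (3,1), (3,3), (3,4) — 8 in total.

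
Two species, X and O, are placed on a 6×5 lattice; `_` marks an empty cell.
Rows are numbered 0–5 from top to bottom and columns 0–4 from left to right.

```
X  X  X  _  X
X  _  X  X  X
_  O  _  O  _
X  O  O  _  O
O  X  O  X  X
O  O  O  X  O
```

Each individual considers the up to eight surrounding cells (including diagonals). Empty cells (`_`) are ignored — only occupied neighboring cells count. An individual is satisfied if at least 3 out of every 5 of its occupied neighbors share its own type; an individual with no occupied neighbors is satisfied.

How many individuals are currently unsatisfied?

Row 0: (0,0)X 2/2 satisfied · (0,1)X 4/4 satisfied · (0,2)X 3/3 satisfied · (0,4)X 2/2 satisfied
Row 1: (1,0)X 2/3 satisfied · (1,2)X 3/5 satisfied · (1,3)X 4/5 satisfied · (1,4)X 2/3 satisfied
Row 2: (2,1)O 2/5 not · (2,3)O 2/5 not
Row 3: (3,0)X 1/4 not · (3,1)O 4/6 satisfied · (3,2)O 4/6 satisfied · (3,4)O 1/3 not
Row 4: (4,0)O 3/5 satisfied · (4,1)X 1/8 not · (4,2)O 4/7 not · (4,3)X 2/7 not · (4,4)X 2/4 not
Row 5: (5,0)O 2/3 satisfied · (5,1)O 4/5 satisfied · (5,2)O 2/5 not · (5,3)X 2/5 not · (5,4)O 0/3 not
Unsatisfied: (2,1), (2,3), (3,0), (3,4), (4,1), (4,2), (4,3), (4,4), (5,2), (5,3), (5,4) — 11 in total.

11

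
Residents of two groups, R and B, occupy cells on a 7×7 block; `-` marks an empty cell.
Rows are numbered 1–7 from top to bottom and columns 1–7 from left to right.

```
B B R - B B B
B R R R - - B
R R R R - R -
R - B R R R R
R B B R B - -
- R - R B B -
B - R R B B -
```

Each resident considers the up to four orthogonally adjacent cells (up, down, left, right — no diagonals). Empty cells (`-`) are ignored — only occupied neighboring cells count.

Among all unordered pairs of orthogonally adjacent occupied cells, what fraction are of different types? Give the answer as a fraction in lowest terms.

Scan each occupied cell's neighbors to the right and below so each pair is counted once.
Row 1: B(1,1)–B(1,2)= B(1,1)–B(2,1)= B(1,2)–R(1,3)≠ B(1,2)–R(2,2)≠ R(1,3)–R(2,3)= B(1,5)–B(1,6)= B(1,6)–B(1,7)= B(1,7)–B(2,7)=  → 2/8 unlike.
Row 2: B(2,1)–R(2,2)≠ B(2,1)–R(3,1)≠ R(2,2)–R(2,3)= R(2,2)–R(3,2)= R(2,3)–R(2,4)= R(2,3)–R(3,3)= R(2,4)–R(3,4)=  → 2/7 unlike.
Row 3: R(3,1)–R(3,2)= R(3,1)–R(4,1)= R(3,2)–R(3,3)= R(3,3)–R(3,4)= R(3,3)–B(4,3)≠ R(3,4)–R(4,4)= R(3,6)–R(4,6)=  → 1/7 unlike.
Row 4: R(4,1)–R(5,1)= B(4,3)–R(4,4)≠ B(4,3)–B(5,3)= R(4,4)–R(4,5)= R(4,4)–R(5,4)= R(4,5)–R(4,6)= R(4,5)–B(5,5)≠ R(4,6)–R(4,7)=  → 2/8 unlike.
Row 5: R(5,1)–B(5,2)≠ B(5,2)–B(5,3)= B(5,2)–R(6,2)≠ B(5,3)–R(5,4)≠ R(5,4)–B(5,5)≠ R(5,4)–R(6,4)= B(5,5)–B(6,5)=  → 4/7 unlike.
Row 6: R(6,4)–B(6,5)≠ R(6,4)–R(7,4)= B(6,5)–B(6,6)= B(6,5)–B(7,5)= B(6,6)–B(7,6)=  → 1/5 unlike.
Row 7: R(7,3)–R(7,4)= R(7,4)–B(7,5)≠ B(7,5)–B(7,6)=  → 1/3 unlike.
Total adjacent occupied pairs: 45; unlike-type pairs: 13.
13/45 is already in lowest terms.

13/45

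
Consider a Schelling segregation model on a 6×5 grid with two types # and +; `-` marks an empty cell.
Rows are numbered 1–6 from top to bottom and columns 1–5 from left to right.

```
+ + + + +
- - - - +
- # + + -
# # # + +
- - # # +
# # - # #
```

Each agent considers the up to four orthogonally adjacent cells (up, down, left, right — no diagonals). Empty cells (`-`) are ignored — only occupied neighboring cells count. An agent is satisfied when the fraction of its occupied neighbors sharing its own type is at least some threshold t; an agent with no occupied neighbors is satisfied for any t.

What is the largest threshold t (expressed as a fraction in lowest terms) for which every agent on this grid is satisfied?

Row 1: (1,1)+ 1/1 · (1,2)+ 2/2 · (1,3)+ 2/2 · (1,4)+ 2/2 · (1,5)+ 2/2
Row 2: (2,5)+ 1/1
Row 3: (3,2)# 1/2 · (3,3)+ 1/3 · (3,4)+ 2/2
Row 4: (4,1)# 1/1 · (4,2)# 3/3 · (4,3)# 2/4 · (4,4)+ 2/4 · (4,5)+ 2/2
Row 5: (5,3)# 2/2 · (5,4)# 2/4 · (5,5)+ 1/3
Row 6: (6,1)# 1/1 · (6,2)# 1/1 · (6,4)# 2/2 · (6,5)# 1/2
The smallest same-type fraction is 1/3 at (3,3), which reduces to 1/3. Any threshold above that leaves this agent unsatisfied.

1/3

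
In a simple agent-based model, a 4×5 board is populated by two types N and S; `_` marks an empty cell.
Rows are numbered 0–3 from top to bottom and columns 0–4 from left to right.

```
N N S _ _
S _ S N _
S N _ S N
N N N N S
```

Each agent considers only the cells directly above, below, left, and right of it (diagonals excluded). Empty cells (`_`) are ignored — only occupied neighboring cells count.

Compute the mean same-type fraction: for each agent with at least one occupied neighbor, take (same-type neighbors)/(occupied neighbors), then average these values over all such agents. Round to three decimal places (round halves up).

0.411

Row 0: (0,0)N 1/2 · (0,1)N 1/2 · (0,2)S 1/2
Row 1: (1,0)S 1/2 · (1,2)S 1/2 · (1,3)N 0/2
Row 2: (2,0)S 1/3 · (2,1)N 1/2 · (2,3)S 0/3 · (2,4)N 0/2
Row 3: (3,0)N 1/2 · (3,1)N 3/3 · (3,2)N 2/2 · (3,3)N 1/3 · (3,4)S 0/2
Sum over 15 agents: 1/2 + 1/2 + 1/2 + 1/2 + 1/2 + 0/2 + 1/3 + 1/2 + 0/3 + 0/2 + 1/2 + 3/3 + 2/2 + 1/3 + 0/2 = 37/6; mean = 37/6 ÷ 15 = 37/90 = 0.411111… → 0.411.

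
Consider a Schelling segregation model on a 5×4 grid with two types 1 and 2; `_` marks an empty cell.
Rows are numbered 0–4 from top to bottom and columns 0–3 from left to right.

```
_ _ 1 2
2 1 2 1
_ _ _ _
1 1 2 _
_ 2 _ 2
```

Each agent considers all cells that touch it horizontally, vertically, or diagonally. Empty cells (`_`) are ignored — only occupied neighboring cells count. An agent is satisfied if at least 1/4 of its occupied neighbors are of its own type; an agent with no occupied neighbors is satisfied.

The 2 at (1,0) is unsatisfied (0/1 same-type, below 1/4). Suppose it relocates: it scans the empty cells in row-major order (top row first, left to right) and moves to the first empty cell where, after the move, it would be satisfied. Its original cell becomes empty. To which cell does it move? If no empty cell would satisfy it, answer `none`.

(0,1)

Vacating (1,0). Empty cells in order:
  (0,0): 0/1 same-type → still unsatisfied.
  (0,1): 1/3 same-type → satisfied — stop here.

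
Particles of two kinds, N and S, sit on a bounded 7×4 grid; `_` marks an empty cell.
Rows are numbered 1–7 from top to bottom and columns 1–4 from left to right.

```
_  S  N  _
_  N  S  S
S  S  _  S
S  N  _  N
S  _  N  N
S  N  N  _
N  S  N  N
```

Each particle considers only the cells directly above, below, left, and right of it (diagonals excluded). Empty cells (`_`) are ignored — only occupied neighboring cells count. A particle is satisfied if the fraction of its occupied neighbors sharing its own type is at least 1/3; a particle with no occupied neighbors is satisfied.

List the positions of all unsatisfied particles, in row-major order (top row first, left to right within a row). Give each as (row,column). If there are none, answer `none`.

(1,2)S 0/2 not
(1,3)N 0/2 not
(2,2)N 0/3 not
(2,3)S 1/3 satisfied
(2,4)S 2/2 satisfied
(3,1)S 2/2 satisfied
(3,2)S 1/3 satisfied
(3,4)S 1/2 satisfied
(4,1)S 2/3 satisfied
(4,2)N 0/2 not
(4,4)N 1/2 satisfied
(5,1)S 2/2 satisfied
(5,3)N 2/2 satisfied
(5,4)N 2/2 satisfied
(6,1)S 1/3 satisfied
(6,2)N 1/3 satisfied
(6,3)N 3/3 satisfied
(7,1)N 0/2 not
(7,2)S 0/3 not
(7,3)N 2/3 satisfied
(7,4)N 1/1 satisfied

(1,2), (1,3), (2,2), (4,2), (7,1), (7,2)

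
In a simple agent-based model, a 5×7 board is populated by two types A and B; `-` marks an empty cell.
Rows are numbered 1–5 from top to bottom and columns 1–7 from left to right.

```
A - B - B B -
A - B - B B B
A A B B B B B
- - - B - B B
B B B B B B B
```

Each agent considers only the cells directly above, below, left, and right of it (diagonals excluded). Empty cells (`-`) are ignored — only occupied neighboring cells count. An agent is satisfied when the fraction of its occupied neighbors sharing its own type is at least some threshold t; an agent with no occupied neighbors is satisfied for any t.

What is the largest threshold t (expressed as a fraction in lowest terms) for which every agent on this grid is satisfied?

1/2

Row 1: (1,1)A 1/1 · (1,3)B 1/1 · (1,5)B 2/2 · (1,6)B 2/2
Row 2: (2,1)A 2/2 · (2,3)B 2/2 · (2,5)B 3/3 · (2,6)B 4/4 · (2,7)B 2/2
Row 3: (3,1)A 2/2 · (3,2)A 1/2 · (3,3)B 2/3 · (3,4)B 3/3 · (3,5)B 3/3 · (3,6)B 4/4 · (3,7)B 3/3
Row 4: (4,4)B 2/2 · (4,6)B 3/3 · (4,7)B 3/3
Row 5: (5,1)B 1/1 · (5,2)B 2/2 · (5,3)B 2/2 · (5,4)B 3/3 · (5,5)B 2/2 · (5,6)B 3/3 · (5,7)B 2/2
The smallest same-type fraction is 1/2 at (3,2), which reduces to 1/2. Any threshold above that leaves this agent unsatisfied.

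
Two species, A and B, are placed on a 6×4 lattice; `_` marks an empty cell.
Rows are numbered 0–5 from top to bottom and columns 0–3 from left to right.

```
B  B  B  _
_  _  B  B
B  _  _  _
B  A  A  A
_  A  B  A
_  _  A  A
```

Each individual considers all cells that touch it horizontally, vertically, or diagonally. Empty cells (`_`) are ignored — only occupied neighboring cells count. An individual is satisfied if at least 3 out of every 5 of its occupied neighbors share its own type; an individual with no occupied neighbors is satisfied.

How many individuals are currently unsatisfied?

4

(0,0)B 1/1 ok
(0,1)B 3/3 ok
(0,2)B 3/3 ok
(1,2)B 3/3 ok
(1,3)B 2/2 ok
(2,0)B 1/2 unhappy
(3,0)B 1/3 unhappy
(3,1)A 2/5 unhappy
(3,2)A 4/5 ok
(3,3)A 2/3 ok
(4,1)A 3/5 ok
(4,2)B 0/7 unhappy
(4,3)A 4/5 ok
(5,2)A 3/4 ok
(5,3)A 2/3 ok
Unsatisfied: (2,0), (3,0), (3,1), (4,2) — 4 in total.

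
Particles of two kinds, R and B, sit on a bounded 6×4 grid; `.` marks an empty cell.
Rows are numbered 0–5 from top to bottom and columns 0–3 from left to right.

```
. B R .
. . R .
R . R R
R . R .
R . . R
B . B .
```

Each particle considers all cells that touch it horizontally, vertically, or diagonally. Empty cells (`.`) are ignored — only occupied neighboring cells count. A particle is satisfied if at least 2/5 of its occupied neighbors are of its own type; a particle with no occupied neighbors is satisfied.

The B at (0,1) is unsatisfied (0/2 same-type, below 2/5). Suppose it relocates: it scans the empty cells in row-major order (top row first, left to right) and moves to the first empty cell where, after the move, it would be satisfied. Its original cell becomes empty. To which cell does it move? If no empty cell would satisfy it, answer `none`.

Vacating (0,1). Empty cells in order:
  (0,0): 0/0 same-type → satisfied — stop here.

(0,0)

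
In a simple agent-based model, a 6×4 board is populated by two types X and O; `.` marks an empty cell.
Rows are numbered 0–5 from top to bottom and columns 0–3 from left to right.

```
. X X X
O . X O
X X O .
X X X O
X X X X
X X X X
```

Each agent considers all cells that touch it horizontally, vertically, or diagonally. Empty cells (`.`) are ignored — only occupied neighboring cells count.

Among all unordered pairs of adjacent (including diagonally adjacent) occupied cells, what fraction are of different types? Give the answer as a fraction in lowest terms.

13/53

Scan each occupied cell's neighbors to the right and below (and the two forward diagonals) so each pair is counted once.
From row 0: 3 unlike of 8 pairs (running 3/8).
From row 1: 4 unlike of 6 pairs (running 7/14).
From row 2: 3 unlike of 10 pairs (running 10/24).
From row 3: 3 unlike of 13 pairs (running 13/37).
From row 4: 0 unlike of 13 pairs (running 13/50).
From row 5: 0 unlike of 3 pairs (running 13/53).
Total adjacent occupied pairs: 53; unlike-type pairs: 13.
13/53 is already in lowest terms.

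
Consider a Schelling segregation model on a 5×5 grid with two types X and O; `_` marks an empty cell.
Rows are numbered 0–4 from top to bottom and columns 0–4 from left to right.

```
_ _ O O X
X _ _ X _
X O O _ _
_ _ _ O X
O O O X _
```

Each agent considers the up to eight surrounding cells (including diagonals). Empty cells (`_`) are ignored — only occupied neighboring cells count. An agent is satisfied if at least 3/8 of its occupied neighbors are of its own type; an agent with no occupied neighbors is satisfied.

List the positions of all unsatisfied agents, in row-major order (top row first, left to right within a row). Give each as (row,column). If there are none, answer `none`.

(0,3), (1,3), (2,1), (4,3)

Row 0: (0,2)O 1/2 satisfied · (0,3)O 1/3 not · (0,4)X 1/2 satisfied
Row 1: (1,0)X 1/2 satisfied · (1,3)X 1/4 not
Row 2: (2,0)X 1/2 satisfied · (2,1)O 1/3 not · (2,2)O 2/3 satisfied
Row 3: (3,3)O 2/4 satisfied · (3,4)X 1/2 satisfied
Row 4: (4,0)O 1/1 satisfied · (4,1)O 2/2 satisfied · (4,2)O 2/3 satisfied · (4,3)X 1/3 not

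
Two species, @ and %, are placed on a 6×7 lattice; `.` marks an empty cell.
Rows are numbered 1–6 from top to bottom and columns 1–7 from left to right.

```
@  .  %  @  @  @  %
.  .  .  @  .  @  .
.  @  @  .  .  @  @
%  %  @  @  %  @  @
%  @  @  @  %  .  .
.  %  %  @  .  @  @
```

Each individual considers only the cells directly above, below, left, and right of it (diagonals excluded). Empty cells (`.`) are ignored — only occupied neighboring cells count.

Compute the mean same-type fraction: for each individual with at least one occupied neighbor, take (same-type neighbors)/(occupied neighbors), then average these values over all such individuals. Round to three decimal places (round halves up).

0.664

Row 1: (1,1)@ — no occupied neighbors · (1,3)% 0/1 · (1,4)@ 2/3 · (1,5)@ 2/2 · (1,6)@ 2/3 · (1,7)% 0/1
Row 2: (2,4)@ 1/1 · (2,6)@ 2/2
Row 3: (3,2)@ 1/2 · (3,3)@ 2/2 · (3,6)@ 3/3 · (3,7)@ 2/2
Row 4: (4,1)% 2/2 · (4,2)% 1/4 · (4,3)@ 3/4 · (4,4)@ 2/3 · (4,5)% 1/3 · (4,6)@ 2/3 · (4,7)@ 2/2
Row 5: (5,1)% 1/2 · (5,2)@ 1/4 · (5,3)@ 3/4 · (5,4)@ 3/4 · (5,5)% 1/2
Row 6: (6,2)% 1/2 · (6,3)% 1/3 · (6,4)@ 1/2 · (6,6)@ 1/1 · (6,7)@ 1/1
Sum over 28 individuals: 0/1 + 2/3 + 2/2 + 2/3 + 0/1 + 1/1 + 2/2 + 1/2 + 2/2 + 3/3 + 2/2 + 2/2 + 1/4 + 3/4 + 2/3 + 1/3 + 2/3 + 2/2 + 1/2 + 1/4 + 3/4 + 3/4 + 1/2 + 1/2 + 1/3 + 1/2 + 1/1 + 1/1 = 223/12; mean = 223/12 ÷ 28 = 223/336 = 0.663690… → 0.664.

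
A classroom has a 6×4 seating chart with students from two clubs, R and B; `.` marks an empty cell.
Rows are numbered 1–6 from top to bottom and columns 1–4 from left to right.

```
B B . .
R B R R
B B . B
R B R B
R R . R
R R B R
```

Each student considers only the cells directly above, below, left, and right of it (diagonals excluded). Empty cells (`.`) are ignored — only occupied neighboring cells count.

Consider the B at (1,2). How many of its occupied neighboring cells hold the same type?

2

Occupied neighbors of (1,2): (2,2)=B, (1,1)=B.
Same type (B): 2 of 2.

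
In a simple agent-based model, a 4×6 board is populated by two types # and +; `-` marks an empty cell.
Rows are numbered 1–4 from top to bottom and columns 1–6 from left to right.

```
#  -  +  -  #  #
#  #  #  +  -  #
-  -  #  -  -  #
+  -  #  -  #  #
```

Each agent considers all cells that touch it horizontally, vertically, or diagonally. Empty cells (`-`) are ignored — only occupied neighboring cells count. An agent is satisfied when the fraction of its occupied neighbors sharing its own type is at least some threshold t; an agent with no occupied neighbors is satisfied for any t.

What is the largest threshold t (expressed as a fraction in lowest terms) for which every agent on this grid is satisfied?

1/4

Row 1: (1,1)# 2/2 · (1,3)+ 1/3 · (1,5)# 2/3 · (1,6)# 2/2
Row 2: (2,1)# 2/2 · (2,2)# 4/5 · (2,3)# 2/4 · (2,4)+ 1/4 · (2,6)# 3/3
Row 3: (3,3)# 3/4 · (3,6)# 3/3
Row 4: (4,1)+ — no occupied neighbors · (4,3)# 1/1 · (4,5)# 2/2 · (4,6)# 2/2
The smallest same-type fraction is 1/4 at (2,4), which reduces to 1/4. Any threshold above that leaves this agent unsatisfied.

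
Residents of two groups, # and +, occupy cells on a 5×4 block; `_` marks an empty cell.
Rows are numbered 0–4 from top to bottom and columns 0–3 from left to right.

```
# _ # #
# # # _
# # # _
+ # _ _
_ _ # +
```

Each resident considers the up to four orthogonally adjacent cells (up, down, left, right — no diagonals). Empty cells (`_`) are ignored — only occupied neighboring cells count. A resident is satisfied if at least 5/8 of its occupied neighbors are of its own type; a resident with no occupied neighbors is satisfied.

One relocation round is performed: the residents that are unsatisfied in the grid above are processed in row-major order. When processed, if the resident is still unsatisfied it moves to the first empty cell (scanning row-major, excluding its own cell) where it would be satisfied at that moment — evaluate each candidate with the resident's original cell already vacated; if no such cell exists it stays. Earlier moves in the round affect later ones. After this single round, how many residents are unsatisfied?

Initially unsatisfied (in order): (3,0), (3,1), (4,2), (4,3).
  (3,0) → (3,3).
  (3,1): now satisfied by earlier moves; stays.
  (4,2) → (0,1).
  (4,3): now satisfied by earlier moves; stays.
Resulting grid:
# # # #
# # # _
# # # _
_ # _ +
_ _ _ +
All satisfied now.

0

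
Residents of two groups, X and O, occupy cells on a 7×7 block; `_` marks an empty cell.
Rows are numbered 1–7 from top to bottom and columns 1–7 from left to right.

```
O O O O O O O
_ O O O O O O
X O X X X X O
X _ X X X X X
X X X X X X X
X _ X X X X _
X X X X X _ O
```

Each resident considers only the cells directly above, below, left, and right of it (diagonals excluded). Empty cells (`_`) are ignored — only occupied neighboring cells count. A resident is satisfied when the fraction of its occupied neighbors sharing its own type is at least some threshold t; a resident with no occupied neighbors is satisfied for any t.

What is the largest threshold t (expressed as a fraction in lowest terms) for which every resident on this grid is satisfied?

1/3

Row 1: (1,1)O 1/1 · (1,2)O 3/3 · (1,3)O 3/3 · (1,4)O 3/3 · (1,5)O 3/3 · (1,6)O 3/3 · (1,7)O 2/2
Row 2: (2,2)O 3/3 · (2,3)O 3/4 · (2,4)O 3/4 · (2,5)O 3/4 · (2,6)O 3/4 · (2,7)O 3/3
Row 3: (3,1)X 1/2 · (3,2)O 1/3 · (3,3)X 2/4 · (3,4)X 3/4 · (3,5)X 3/4 · (3,6)X 2/4 · (3,7)O 1/3
Row 4: (4,1)X 2/2 · (4,3)X 3/3 · (4,4)X 4/4 · (4,5)X 4/4 · (4,6)X 4/4 · (4,7)X 2/3
Row 5: (5,1)X 3/3 · (5,2)X 2/2 · (5,3)X 4/4 · (5,4)X 4/4 · (5,5)X 4/4 · (5,6)X 4/4 · (5,7)X 2/2
Row 6: (6,1)X 2/2 · (6,3)X 3/3 · (6,4)X 4/4 · (6,5)X 4/4 · (6,6)X 2/2
Row 7: (7,1)X 2/2 · (7,2)X 2/2 · (7,3)X 3/3 · (7,4)X 3/3 · (7,5)X 2/2 · (7,7)O — no occupied neighbors
The smallest same-type fraction is 1/3 at (3,2), which reduces to 1/3. Any threshold above that leaves this resident unsatisfied.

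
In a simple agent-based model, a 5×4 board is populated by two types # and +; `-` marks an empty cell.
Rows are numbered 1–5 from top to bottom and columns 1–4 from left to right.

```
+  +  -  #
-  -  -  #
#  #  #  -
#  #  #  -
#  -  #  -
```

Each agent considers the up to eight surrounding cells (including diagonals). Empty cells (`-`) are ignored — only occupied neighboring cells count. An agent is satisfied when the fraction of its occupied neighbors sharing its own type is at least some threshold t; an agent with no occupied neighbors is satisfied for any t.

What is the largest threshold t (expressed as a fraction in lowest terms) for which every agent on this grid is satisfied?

1/1

(1,1)+ 1/1
(1,2)+ 1/1
(1,4)# 1/1
(2,4)# 2/2
(3,1)# 3/3
(3,2)# 5/5
(3,3)# 4/4
(4,1)# 4/4
(4,2)# 7/7
(4,3)# 4/4
(5,1)# 2/2
(5,3)# 2/2
The smallest same-type fraction is 1/1 at (1,1), which reduces to 1/1. Any threshold above that leaves this agent unsatisfied.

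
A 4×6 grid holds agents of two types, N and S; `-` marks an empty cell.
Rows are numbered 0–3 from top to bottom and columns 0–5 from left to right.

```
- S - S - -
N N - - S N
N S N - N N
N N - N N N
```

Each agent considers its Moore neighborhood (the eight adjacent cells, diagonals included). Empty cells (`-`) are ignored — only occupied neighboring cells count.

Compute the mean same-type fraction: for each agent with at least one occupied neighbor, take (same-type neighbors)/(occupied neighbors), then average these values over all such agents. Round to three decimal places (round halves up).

Row 0: (0,1)S 0/2 · (0,3)S 1/1
Row 1: (1,0)N 2/4 · (1,1)N 3/5 · (1,4)S 1/4 · (1,5)N 2/3
Row 2: (2,0)N 4/5 · (2,1)S 0/6 · (2,2)N 3/4 · (2,4)N 5/6 · (2,5)N 4/5
Row 3: (3,0)N 2/3 · (3,1)N 3/4 · (3,3)N 3/3 · (3,4)N 4/4 · (3,5)N 3/3
Sum over 16 agents: 0/2 + 1/1 + 2/4 + 3/5 + 1/4 + 2/3 + 4/5 + 0/6 + 3/4 + 5/6 + 4/5 + 2/3 + 3/4 + 3/3 + 4/4 + 3/3 = 637/60; mean = 637/60 ÷ 16 = 637/960 = 0.663541… → 0.664.

0.664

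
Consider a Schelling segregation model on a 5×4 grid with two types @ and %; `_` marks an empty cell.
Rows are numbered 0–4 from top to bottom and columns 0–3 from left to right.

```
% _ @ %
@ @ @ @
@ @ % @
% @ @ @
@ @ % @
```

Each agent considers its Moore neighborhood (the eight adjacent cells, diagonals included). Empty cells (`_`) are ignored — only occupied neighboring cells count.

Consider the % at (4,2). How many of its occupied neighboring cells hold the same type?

0

Occupied neighbors of (4,2): (3,1)=@, (3,2)=@, (3,3)=@, (4,1)=@, (4,3)=@.
Same type (%): 0 of 5.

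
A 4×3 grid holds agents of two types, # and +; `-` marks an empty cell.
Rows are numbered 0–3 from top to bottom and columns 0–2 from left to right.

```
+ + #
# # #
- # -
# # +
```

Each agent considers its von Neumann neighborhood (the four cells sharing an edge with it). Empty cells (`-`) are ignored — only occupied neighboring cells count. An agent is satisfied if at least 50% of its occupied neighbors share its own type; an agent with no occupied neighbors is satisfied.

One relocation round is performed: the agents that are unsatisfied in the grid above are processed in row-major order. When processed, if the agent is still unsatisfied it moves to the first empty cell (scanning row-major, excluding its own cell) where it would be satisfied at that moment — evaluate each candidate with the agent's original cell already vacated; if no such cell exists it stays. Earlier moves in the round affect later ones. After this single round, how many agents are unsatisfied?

2

Initially unsatisfied (in order): (0,1), (3,2).
  (0,1): no empty cell satisfies it; stays.
  (3,2): no empty cell satisfies it; stays.
Resulting grid:
+ + #
# # #
- # -
# # +
Unsatisfied now: (0,1), (3,2).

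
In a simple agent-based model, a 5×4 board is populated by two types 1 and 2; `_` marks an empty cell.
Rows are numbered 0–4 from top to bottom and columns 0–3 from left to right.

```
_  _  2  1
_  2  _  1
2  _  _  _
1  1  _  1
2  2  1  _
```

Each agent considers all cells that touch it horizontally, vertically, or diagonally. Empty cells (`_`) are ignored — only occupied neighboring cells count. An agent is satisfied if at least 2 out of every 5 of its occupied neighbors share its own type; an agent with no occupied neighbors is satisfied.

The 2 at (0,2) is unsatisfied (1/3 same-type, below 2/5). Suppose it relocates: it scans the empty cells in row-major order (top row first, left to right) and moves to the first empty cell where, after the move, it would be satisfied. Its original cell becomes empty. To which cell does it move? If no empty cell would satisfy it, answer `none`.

Vacating (0,2). Empty cells in order:
  (0,0): 1/1 same-type → satisfied — stop here.

(0,0)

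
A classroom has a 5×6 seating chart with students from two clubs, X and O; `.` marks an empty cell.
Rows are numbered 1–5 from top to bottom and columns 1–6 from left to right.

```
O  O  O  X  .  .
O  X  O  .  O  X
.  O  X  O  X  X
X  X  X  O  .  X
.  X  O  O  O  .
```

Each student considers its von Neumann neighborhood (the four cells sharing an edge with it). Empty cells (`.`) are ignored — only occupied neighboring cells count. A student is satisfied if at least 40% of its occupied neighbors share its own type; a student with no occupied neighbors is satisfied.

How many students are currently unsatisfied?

9

Row 1: (1,1)O 2/2 ok · (1,2)O 2/3 ok · (1,3)O 2/3 ok · (1,4)X 0/1 unhappy
Row 2: (2,1)O 1/2 ok · (2,2)X 0/4 unhappy · (2,3)O 1/3 unhappy · (2,5)O 0/2 unhappy · (2,6)X 1/2 ok
Row 3: (3,2)O 0/3 unhappy · (3,3)X 1/4 unhappy · (3,4)O 1/3 unhappy · (3,5)X 1/3 unhappy · (3,6)X 3/3 ok
Row 4: (4,1)X 1/1 ok · (4,2)X 3/4 ok · (4,3)X 2/4 ok · (4,4)O 2/3 ok · (4,6)X 1/1 ok
Row 5: (5,2)X 1/2 ok · (5,3)O 1/3 unhappy · (5,4)O 3/3 ok · (5,5)O 1/1 ok
Unsatisfied: (1,4), (2,2), (2,3), (2,5), (3,2), (3,3), (3,4), (3,5), (5,3) — 9 in total.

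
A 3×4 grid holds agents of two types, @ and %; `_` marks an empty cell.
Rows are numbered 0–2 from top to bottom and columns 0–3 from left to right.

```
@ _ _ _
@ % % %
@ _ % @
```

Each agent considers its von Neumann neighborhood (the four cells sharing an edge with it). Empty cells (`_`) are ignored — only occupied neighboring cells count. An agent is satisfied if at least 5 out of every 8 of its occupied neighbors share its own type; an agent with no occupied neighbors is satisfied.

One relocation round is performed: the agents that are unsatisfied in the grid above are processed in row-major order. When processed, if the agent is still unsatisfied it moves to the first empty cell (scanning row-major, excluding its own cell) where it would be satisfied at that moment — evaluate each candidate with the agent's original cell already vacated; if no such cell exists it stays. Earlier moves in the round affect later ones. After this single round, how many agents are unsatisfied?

0

Initially unsatisfied (in order): (1,1), (1,3), (2,2), (2,3).
  (1,1) → (0,2).
  (1,3) → (0,3).
  (2,2) → (1,3).
  (2,3) → (2,1).
Resulting grid:
@ _ % %
@ _ % %
@ @ _ _
All satisfied now.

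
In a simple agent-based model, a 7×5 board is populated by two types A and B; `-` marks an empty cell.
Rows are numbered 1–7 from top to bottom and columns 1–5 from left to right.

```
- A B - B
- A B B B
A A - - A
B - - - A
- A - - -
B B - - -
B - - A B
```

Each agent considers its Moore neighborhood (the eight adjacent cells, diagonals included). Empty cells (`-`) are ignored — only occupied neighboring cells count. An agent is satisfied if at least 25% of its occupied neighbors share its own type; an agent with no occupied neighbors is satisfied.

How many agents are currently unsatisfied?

4

(1,2)A 1/3 satisfied
(1,3)B 2/4 satisfied
(1,5)B 2/2 satisfied
(2,2)A 3/5 satisfied
(2,3)B 2/5 satisfied
(2,4)B 4/5 satisfied
(2,5)B 2/3 satisfied
(3,1)A 2/3 satisfied
(3,2)A 2/4 satisfied
(3,5)A 1/3 satisfied
(4,1)B 0/3 not
(4,5)A 1/1 satisfied
(5,2)A 0/3 not
(6,1)B 2/3 satisfied
(6,2)B 2/3 satisfied
(7,1)B 2/2 satisfied
(7,4)A 0/1 not
(7,5)B 0/1 not
Unsatisfied: (4,1), (5,2), (7,4), (7,5) — 4 in total.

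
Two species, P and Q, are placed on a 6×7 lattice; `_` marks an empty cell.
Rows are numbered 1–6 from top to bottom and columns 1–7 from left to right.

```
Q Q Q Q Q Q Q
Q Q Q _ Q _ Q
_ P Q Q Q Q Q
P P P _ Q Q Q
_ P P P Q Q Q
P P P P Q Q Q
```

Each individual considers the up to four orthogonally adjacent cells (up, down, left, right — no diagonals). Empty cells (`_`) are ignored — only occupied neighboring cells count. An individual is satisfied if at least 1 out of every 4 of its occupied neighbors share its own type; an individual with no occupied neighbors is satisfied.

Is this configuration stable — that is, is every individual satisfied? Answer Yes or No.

Yes

(1,1)Q 2/2 satisfied
(1,2)Q 3/3 satisfied
(1,3)Q 3/3 satisfied
(1,4)Q 2/2 satisfied
(1,5)Q 3/3 satisfied
(1,6)Q 2/2 satisfied
(1,7)Q 2/2 satisfied
(2,1)Q 2/2 satisfied
(2,2)Q 3/4 satisfied
(2,3)Q 3/3 satisfied
(2,5)Q 2/2 satisfied
(2,7)Q 2/2 satisfied
(3,2)P 1/3 satisfied
(3,3)Q 2/4 satisfied
(3,4)Q 2/2 satisfied
(3,5)Q 4/4 satisfied
(3,6)Q 3/3 satisfied
(3,7)Q 3/3 satisfied
(4,1)P 1/1 satisfied
(4,2)P 4/4 satisfied
(4,3)P 2/3 satisfied
(4,5)Q 3/3 satisfied
(4,6)Q 4/4 satisfied
(4,7)Q 3/3 satisfied
(5,2)P 3/3 satisfied
(5,3)P 4/4 satisfied
(5,4)P 2/3 satisfied
(5,5)Q 3/4 satisfied
(5,6)Q 4/4 satisfied
(5,7)Q 3/3 satisfied
(6,1)P 1/1 satisfied
(6,2)P 3/3 satisfied
(6,3)P 3/3 satisfied
(6,4)P 2/3 satisfied
(6,5)Q 2/3 satisfied
(6,6)Q 3/3 satisfied
(6,7)Q 2/2 satisfied
All meet the threshold, so the configuration is stable.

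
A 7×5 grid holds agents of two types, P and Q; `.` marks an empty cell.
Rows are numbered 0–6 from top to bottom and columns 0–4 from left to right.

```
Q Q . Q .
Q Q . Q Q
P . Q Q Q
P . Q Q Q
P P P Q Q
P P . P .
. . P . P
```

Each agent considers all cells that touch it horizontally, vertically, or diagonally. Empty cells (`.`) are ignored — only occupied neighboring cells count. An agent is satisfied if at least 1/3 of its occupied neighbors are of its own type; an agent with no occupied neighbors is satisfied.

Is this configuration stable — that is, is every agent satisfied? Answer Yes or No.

Yes

Row 0: (0,0)Q 3/3 ✓ · (0,1)Q 3/3 ✓ · (0,3)Q 2/2 ✓
Row 1: (1,0)Q 3/4 ✓ · (1,1)Q 4/5 ✓ · (1,3)Q 5/5 ✓ · (1,4)Q 4/4 ✓
Row 2: (2,0)P 1/3 ✓ · (2,2)Q 5/5 ✓ · (2,3)Q 7/7 ✓ · (2,4)Q 5/5 ✓
Row 3: (3,0)P 3/3 ✓ · (3,2)Q 4/6 ✓ · (3,3)Q 7/8 ✓ · (3,4)Q 5/5 ✓
Row 4: (4,0)P 4/4 ✓ · (4,1)P 5/6 ✓ · (4,2)P 3/6 ✓ · (4,3)Q 4/6 ✓ · (4,4)Q 3/4 ✓
Row 5: (5,0)P 3/3 ✓ · (5,1)P 5/5 ✓ · (5,3)P 3/5 ✓
Row 6: (6,2)P 2/2 ✓ · (6,4)P 1/1 ✓
All meet the threshold, so the configuration is stable.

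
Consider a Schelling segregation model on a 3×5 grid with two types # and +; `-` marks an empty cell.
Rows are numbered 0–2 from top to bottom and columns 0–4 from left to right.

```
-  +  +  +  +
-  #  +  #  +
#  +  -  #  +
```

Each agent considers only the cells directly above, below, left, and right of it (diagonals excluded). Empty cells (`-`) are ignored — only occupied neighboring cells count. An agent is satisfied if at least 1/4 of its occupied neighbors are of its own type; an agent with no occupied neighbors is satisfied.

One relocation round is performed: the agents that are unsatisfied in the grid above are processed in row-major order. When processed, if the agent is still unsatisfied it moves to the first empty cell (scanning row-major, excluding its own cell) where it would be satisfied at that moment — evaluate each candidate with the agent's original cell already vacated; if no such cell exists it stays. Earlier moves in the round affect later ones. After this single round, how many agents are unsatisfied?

Initially unsatisfied (in order): (1,1), (2,0), (2,1).
  (1,1) → (1,0).
  (2,0): now satisfied by earlier moves; stays.
  (2,1) → (0,0).
Resulting grid:
+ + + + +
# - + # +
# - - # +
All satisfied now.

0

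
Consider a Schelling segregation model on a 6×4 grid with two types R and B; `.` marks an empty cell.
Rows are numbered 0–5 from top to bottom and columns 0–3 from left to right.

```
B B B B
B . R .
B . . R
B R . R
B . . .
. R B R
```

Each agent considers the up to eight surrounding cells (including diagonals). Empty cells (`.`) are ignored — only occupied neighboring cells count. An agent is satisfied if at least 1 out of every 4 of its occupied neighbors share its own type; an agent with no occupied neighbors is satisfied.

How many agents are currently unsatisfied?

Row 0: (0,0)B 2/2 satisfied · (0,1)B 3/4 satisfied · (0,2)B 2/3 satisfied · (0,3)B 1/2 satisfied
Row 1: (1,0)B 3/3 satisfied · (1,2)R 1/4 satisfied
Row 2: (2,0)B 2/3 satisfied · (2,3)R 2/2 satisfied
Row 3: (3,0)B 2/3 satisfied · (3,1)R 0/3 not · (3,3)R 1/1 satisfied
Row 4: (4,0)B 1/3 satisfied
Row 5: (5,1)R 0/2 not · (5,2)B 0/2 not · (5,3)R 0/1 not
Unsatisfied: (3,1), (5,1), (5,2), (5,3) — 4 in total.

4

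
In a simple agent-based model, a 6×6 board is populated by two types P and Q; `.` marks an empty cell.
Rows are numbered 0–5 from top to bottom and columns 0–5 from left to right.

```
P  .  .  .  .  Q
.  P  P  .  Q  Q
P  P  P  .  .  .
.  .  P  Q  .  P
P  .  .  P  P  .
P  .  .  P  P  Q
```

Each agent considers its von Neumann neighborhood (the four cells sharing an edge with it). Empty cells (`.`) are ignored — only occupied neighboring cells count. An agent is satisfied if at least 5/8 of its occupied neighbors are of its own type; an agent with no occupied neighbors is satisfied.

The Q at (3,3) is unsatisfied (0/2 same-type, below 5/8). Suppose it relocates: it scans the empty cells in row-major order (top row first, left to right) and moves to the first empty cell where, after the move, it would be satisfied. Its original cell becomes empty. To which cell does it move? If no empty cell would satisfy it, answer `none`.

(0,3)

Vacating (3,3). Empty cells in order:
  (0,1): 0/2 same-type → still unsatisfied.
  (0,2): 0/1 same-type → still unsatisfied.
  (0,3): 0/0 same-type → satisfied — stop here.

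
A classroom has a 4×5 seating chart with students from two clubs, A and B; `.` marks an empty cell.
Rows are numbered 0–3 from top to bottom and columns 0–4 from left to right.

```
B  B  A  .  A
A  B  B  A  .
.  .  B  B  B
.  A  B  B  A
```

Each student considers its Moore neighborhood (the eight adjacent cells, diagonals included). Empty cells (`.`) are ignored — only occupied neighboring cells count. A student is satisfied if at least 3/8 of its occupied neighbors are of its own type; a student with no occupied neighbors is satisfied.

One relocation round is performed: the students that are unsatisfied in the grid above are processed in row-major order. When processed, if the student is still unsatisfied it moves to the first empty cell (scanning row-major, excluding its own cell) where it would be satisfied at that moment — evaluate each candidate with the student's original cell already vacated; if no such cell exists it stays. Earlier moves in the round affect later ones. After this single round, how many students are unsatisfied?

0

Initially unsatisfied (in order): (0,2), (1,0), (1,3), (3,1), (3,4).
  (0,2) → (0,3).
  (1,0) → (0,2).
  (1,3): now satisfied by earlier moves; stays.
  (3,1) → (1,4).
  (3,4) → (3,0).
Resulting grid:
B B A A A
. B B A A
. . B B B
A . B B .
All satisfied now.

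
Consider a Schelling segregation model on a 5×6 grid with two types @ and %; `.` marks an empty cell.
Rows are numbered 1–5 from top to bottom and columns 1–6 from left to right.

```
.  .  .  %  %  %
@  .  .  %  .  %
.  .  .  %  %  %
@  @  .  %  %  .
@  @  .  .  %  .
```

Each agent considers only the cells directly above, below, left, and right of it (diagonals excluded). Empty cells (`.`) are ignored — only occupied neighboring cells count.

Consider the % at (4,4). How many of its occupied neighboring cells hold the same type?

2

Occupied neighbors of (4,4): (3,4)=%, (4,5)=%.
Same type (%): 2 of 2.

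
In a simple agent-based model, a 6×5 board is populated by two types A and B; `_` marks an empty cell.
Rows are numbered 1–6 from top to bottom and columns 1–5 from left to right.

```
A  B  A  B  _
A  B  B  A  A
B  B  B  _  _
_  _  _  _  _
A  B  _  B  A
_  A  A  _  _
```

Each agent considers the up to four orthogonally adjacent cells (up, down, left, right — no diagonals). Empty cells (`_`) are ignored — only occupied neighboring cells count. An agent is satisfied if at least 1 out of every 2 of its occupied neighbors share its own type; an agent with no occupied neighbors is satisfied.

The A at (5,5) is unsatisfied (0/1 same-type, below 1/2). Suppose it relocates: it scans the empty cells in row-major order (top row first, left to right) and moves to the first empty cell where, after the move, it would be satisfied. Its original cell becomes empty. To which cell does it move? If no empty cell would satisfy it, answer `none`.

(1,5)

Vacating (5,5). Empty cells in order:
  (1,5): 1/2 same-type → satisfied — stop here.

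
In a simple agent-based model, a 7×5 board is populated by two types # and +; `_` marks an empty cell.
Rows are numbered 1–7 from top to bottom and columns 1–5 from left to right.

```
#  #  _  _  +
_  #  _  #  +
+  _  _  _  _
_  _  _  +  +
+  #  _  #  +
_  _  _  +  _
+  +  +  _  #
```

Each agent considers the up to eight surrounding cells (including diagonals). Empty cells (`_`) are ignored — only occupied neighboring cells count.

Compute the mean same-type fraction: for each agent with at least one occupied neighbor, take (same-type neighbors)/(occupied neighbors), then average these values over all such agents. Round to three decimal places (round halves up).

Row 1: (1,1)# 2/2 · (1,2)# 2/2 · (1,5)+ 1/2
Row 2: (2,2)# 2/3 · (2,4)# 0/2 · (2,5)+ 1/2
Row 3: (3,1)+ 0/1
Row 4: (4,4)+ 2/3 · (4,5)+ 2/3
Row 5: (5,1)+ 0/1 · (5,2)# 0/1 · (5,4)# 0/4 · (5,5)+ 3/4
Row 6: (6,4)+ 2/4
Row 7: (7,1)+ 1/1 · (7,2)+ 2/2 · (7,3)+ 2/2 · (7,5)# 0/1
Sum over 18 agents: 2/2 + 2/2 + 1/2 + 2/3 + 0/2 + 1/2 + 0/1 + 2/3 + 2/3 + 0/1 + 0/1 + 0/4 + 3/4 + 2/4 + 1/1 + 2/2 + 2/2 + 0/1 = 37/4; mean = 37/4 ÷ 18 = 37/72 = 0.513888… → 0.514.

0.514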